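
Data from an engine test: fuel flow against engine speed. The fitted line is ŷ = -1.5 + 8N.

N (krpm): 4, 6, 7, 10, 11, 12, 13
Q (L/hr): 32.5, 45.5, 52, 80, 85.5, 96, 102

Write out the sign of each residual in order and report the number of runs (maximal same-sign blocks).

6 runs

N=4: ŷ = -1.5 + 8·4 = 30.5; r = 32.5 − 30.5 = 2
N=6: ŷ = -1.5 + 8·6 = 46.5; r = 45.5 − 46.5 = -1
N=7: ŷ = -1.5 + 8·7 = 54.5; r = 52 − 54.5 = -2.5
N=10: ŷ = -1.5 + 8·10 = 78.5; r = 80 − 78.5 = 1.5
N=11: ŷ = -1.5 + 8·11 = 86.5; r = 85.5 − 86.5 = -1
N=12: ŷ = -1.5 + 8·12 = 94.5; r = 96 − 94.5 = 1.5
N=13: ŷ = -1.5 + 8·13 = 102.5; r = 102 − 102.5 = -0.5
Signs: + − − + − + −
Runs: +×1, −×2, +×1, −×1, +×1, −×1 → 6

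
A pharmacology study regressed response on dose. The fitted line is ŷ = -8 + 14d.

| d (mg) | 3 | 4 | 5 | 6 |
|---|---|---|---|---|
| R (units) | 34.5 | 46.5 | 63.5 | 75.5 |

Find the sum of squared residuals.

SSE = 5

d=3: ŷ = -8 + 14·3 = 34; e = 34.5 − 34 = 0.5
d=4: ŷ = -8 + 14·4 = 48; e = 46.5 − 48 = -1.5
d=5: ŷ = -8 + 14·5 = 62; e = 63.5 − 62 = 1.5
d=6: ŷ = -8 + 14·6 = 76; e = 75.5 − 76 = -0.5
SSE = 0.25 + 2.25 + 2.25 + 0.25 = 5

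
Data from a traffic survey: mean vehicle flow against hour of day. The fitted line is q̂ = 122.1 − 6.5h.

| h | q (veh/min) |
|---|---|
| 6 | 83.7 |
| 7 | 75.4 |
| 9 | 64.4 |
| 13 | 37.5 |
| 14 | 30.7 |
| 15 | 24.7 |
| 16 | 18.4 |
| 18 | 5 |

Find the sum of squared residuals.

SSE = 2.72

h=6: q̂ = 122.1 − 6.5·6 = 83.1; r = 83.7 − 83.1 = 0.6
h=7: q̂ = 122.1 − 6.5·7 = 76.6; r = 75.4 − 76.6 = -1.2
h=9: q̂ = 122.1 − 6.5·9 = 63.6; r = 64.4 − 63.6 = 0.8
h=13: q̂ = 122.1 − 6.5·13 = 37.6; r = 37.5 − 37.6 = -0.1
h=14: q̂ = 122.1 − 6.5·14 = 31.1; r = 30.7 − 31.1 = -0.4
h=15: q̂ = 122.1 − 6.5·15 = 24.6; r = 24.7 − 24.6 = 0.1
h=16: q̂ = 122.1 − 6.5·16 = 18.1; r = 18.4 − 18.1 = 0.3
h=18: q̂ = 122.1 − 6.5·18 = 5.1; r = 5 − 5.1 = -0.1
SSE = 0.36 + 1.44 + 0.64 + 0.01 + 0.16 + 0.01 + 0.09 + 0.01 = 2.72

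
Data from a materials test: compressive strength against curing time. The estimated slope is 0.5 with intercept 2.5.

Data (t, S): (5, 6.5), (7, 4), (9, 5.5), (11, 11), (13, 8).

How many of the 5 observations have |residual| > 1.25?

4

t=5: ŷ = 2.5 + 0.5·5 = 5; r = 6.5 − 5 = 1.5
t=7: ŷ = 2.5 + 0.5·7 = 6; r = 4 − 6 = -2
t=9: ŷ = 2.5 + 0.5·9 = 7; r = 5.5 − 7 = -1.5
t=11: ŷ = 2.5 + 0.5·11 = 8; r = 11 − 8 = 3
t=13: ŷ = 2.5 + 0.5·13 = 9; r = 8 − 9 = -1
|r| > 1.25: t=5 (|r|=1.5), t=7 (|r|=2), t=9 (|r|=1.5), t=11 (|r|=3) → 4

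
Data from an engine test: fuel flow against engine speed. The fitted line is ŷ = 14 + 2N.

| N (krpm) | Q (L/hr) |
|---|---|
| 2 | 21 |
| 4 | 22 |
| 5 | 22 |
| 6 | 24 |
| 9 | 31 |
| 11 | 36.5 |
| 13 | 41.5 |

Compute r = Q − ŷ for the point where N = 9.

ŷ = 14 + 2·9 = 32
r = 31 − 32 = -1

r = -1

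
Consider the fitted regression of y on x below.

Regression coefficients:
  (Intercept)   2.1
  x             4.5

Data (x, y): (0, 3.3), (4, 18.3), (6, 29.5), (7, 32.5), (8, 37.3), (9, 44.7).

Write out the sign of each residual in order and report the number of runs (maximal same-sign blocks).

x=0: ŷ = 2.1 + 4.5·0 = 2.1; e = 3.3 − 2.1 = 1.2
x=4: ŷ = 2.1 + 4.5·4 = 20.1; e = 18.3 − 20.1 = -1.8
x=6: ŷ = 2.1 + 4.5·6 = 29.1; e = 29.5 − 29.1 = 0.4
x=7: ŷ = 2.1 + 4.5·7 = 33.6; e = 32.5 − 33.6 = -1.1
x=8: ŷ = 2.1 + 4.5·8 = 38.1; e = 37.3 − 38.1 = -0.8
x=9: ŷ = 2.1 + 4.5·9 = 42.6; e = 44.7 − 42.6 = 2.1
Signs: + − + − − +
Runs: +×1, −×1, +×1, −×2, +×1 → 5

5 runs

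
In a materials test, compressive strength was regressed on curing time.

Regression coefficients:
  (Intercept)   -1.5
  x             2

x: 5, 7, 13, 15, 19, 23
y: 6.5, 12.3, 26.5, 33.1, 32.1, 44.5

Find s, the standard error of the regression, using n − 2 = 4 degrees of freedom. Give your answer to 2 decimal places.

x=5: ŷ = -1.5 + 2·5 = 8.5; e = 6.5 − 8.5 = -2
x=7: ŷ = -1.5 + 2·7 = 12.5; e = 12.3 − 12.5 = -0.2
x=13: ŷ = -1.5 + 2·13 = 24.5; e = 26.5 − 24.5 = 2
x=15: ŷ = -1.5 + 2·15 = 28.5; e = 33.1 − 28.5 = 4.6
x=19: ŷ = -1.5 + 2·19 = 36.5; e = 32.1 − 36.5 = -4.4
x=23: ŷ = -1.5 + 2·23 = 44.5; e = 44.5 − 44.5 = 0
SSE = 4 + 0.04 + 4 + 21.16 + 19.36 + 0 = 48.56
s = √(48.56/4) = √12.14 ≈ 3.48

s = 3.48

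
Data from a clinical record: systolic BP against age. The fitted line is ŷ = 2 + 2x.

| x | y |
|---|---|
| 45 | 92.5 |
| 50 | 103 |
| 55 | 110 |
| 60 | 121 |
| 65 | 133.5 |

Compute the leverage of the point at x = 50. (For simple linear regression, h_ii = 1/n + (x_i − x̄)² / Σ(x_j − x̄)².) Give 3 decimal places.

h = 0.300

x̄ = (45 + 50 + 55 + 60 + 65)/5 = 55
Σ(x − x̄)² = 100 + 25 + 0 + 25 + 100 = 250
h = 1/5 + (-5)²/250 = 0.2 + 0.1 = 0.300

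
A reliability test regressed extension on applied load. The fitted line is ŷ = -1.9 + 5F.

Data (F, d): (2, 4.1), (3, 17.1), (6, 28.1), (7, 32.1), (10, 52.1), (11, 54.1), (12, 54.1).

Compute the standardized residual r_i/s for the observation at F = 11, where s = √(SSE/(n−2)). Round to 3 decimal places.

F=2: ŷ = -1.9 + 5·2 = 8.1; r = 4.1 − 8.1 = -4
F=3: ŷ = -1.9 + 5·3 = 13.1; r = 17.1 − 13.1 = 4
F=6: ŷ = -1.9 + 5·6 = 28.1; r = 28.1 − 28.1 = 0
F=7: ŷ = -1.9 + 5·7 = 33.1; r = 32.1 − 33.1 = -1
F=10: ŷ = -1.9 + 5·10 = 48.1; r = 52.1 − 48.1 = 4
F=11: ŷ = -1.9 + 5·11 = 53.1; r = 54.1 − 53.1 = 1
F=12: ŷ = -1.9 + 5·12 = 58.1; r = 54.1 − 58.1 = -4
SSE = 16 + 16 + 0 + 1 + 16 + 1 + 16 = 66
s = √(66/5) = 3.63318
r/s = 1 / 3.63318 = 0.275

0.275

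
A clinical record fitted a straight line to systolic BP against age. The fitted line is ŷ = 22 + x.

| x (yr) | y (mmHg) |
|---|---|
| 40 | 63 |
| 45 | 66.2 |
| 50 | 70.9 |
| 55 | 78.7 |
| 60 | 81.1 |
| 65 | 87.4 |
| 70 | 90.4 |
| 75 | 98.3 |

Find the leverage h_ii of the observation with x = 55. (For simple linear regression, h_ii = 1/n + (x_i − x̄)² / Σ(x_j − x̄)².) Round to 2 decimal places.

h = 0.13

x̄ = (40 + 45 + 50 + 55 + 60 + 65 + 70 + 75)/8 = 57.5
Σ(x − x̄)² = 306.25 + 156.25 + 56.25 + 6.25 + 6.25 + 56.25 + 156.25 + 306.25 = 1050
h = 1/8 + (-2.5)²/1050 = 0.125 + 0.00595238 = 0.13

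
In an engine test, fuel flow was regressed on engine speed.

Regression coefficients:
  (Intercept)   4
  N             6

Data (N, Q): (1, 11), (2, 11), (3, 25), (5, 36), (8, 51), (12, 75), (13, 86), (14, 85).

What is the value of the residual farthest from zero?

e = -5

N=1: ŷ = 4 + 6·1 = 10; e = 11 − 10 = 1
N=2: ŷ = 4 + 6·2 = 16; e = 11 − 16 = -5
N=3: ŷ = 4 + 6·3 = 22; e = 25 − 22 = 3
N=5: ŷ = 4 + 6·5 = 34; e = 36 − 34 = 2
N=8: ŷ = 4 + 6·8 = 52; e = 51 − 52 = -1
N=12: ŷ = 4 + 6·12 = 76; e = 75 − 76 = -1
N=13: ŷ = 4 + 6·13 = 82; e = 86 − 82 = 4
N=14: ŷ = 4 + 6·14 = 88; e = 85 − 88 = -3
Largest |e| is 5 at N = 2, residual -5.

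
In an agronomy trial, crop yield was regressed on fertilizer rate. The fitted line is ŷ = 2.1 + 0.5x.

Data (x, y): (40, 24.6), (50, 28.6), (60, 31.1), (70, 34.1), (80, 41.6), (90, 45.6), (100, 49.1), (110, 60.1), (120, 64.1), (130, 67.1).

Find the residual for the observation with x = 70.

ŷ = 2.1 + 0.5·70 = 37.1
r = 34.1 − 37.1 = -3

r = -3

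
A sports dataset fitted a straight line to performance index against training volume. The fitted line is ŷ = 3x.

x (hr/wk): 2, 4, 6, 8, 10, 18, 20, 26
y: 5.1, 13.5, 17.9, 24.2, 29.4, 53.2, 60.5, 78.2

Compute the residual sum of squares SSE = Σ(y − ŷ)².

x=2: ŷ = 3·2 = 6; r = 5.1 − 6 = -0.9
x=4: ŷ = 3·4 = 12; r = 13.5 − 12 = 1.5
x=6: ŷ = 3·6 = 18; r = 17.9 − 18 = -0.1
x=8: ŷ = 3·8 = 24; r = 24.2 − 24 = 0.2
x=10: ŷ = 3·10 = 30; r = 29.4 − 30 = -0.6
x=18: ŷ = 3·18 = 54; r = 53.2 − 54 = -0.8
x=20: ŷ = 3·20 = 60; r = 60.5 − 60 = 0.5
x=26: ŷ = 3·26 = 78; r = 78.2 − 78 = 0.2
SSE = 0.81 + 2.25 + 0.01 + 0.04 + 0.36 + 0.64 + 0.25 + 0.04 = 4.4

SSE = 4.4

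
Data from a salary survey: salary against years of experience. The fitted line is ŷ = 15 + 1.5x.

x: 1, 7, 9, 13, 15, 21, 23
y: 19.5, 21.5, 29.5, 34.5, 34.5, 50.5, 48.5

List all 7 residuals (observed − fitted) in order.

x=1: ŷ = 15 + 1.5·1 = 16.5; r = 19.5 − 16.5 = 3
x=7: ŷ = 15 + 1.5·7 = 25.5; r = 21.5 − 25.5 = -4
x=9: ŷ = 15 + 1.5·9 = 28.5; r = 29.5 − 28.5 = 1
x=13: ŷ = 15 + 1.5·13 = 34.5; r = 34.5 − 34.5 = 0
x=15: ŷ = 15 + 1.5·15 = 37.5; r = 34.5 − 37.5 = -3
x=21: ŷ = 15 + 1.5·21 = 46.5; r = 50.5 − 46.5 = 4
x=23: ŷ = 15 + 1.5·23 = 49.5; r = 48.5 − 49.5 = -1

3, -4, 1, 0, -3, 4, -1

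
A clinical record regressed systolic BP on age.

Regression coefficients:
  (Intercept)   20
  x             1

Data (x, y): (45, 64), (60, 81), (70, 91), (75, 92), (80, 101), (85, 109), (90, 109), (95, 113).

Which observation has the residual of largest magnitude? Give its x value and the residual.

x = 85, e = 4

x=45: ŷ = 20 + 45 = 65; e = 64 − 65 = -1
x=60: ŷ = 20 + 60 = 80; e = 81 − 80 = 1
x=70: ŷ = 20 + 70 = 90; e = 91 − 90 = 1
x=75: ŷ = 20 + 75 = 95; e = 92 − 95 = -3
x=80: ŷ = 20 + 80 = 100; e = 101 − 100 = 1
x=85: ŷ = 20 + 85 = 105; e = 109 − 105 = 4
x=90: ŷ = 20 + 90 = 110; e = 109 − 110 = -1
x=95: ŷ = 20 + 95 = 115; e = 113 − 115 = -2
Largest |e| is 4 at x = 85, residual 4.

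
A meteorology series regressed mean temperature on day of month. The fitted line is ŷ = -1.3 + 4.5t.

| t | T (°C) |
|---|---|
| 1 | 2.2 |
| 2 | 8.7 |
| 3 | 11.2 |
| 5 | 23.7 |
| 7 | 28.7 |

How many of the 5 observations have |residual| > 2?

1

t=1: ŷ = -1.3 + 4.5·1 = 3.2; r = 2.2 − 3.2 = -1
t=2: ŷ = -1.3 + 4.5·2 = 7.7; r = 8.7 − 7.7 = 1
t=3: ŷ = -1.3 + 4.5·3 = 12.2; r = 11.2 − 12.2 = -1
t=5: ŷ = -1.3 + 4.5·5 = 21.2; r = 23.7 − 21.2 = 2.5
t=7: ŷ = -1.3 + 4.5·7 = 30.2; r = 28.7 − 30.2 = -1.5
|r| > 2: t=5 (|r|=2.5) → 1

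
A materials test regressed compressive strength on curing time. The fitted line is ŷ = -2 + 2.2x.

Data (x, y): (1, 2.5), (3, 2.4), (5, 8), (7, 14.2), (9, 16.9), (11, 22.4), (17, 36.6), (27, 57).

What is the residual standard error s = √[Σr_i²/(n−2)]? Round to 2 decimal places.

x=1: ŷ = -2 + 2.2·1 = 0.2; r = 2.5 − 0.2 = 2.3
x=3: ŷ = -2 + 2.2·3 = 4.6; r = 2.4 − 4.6 = -2.2
x=5: ŷ = -2 + 2.2·5 = 9; r = 8 − 9 = -1
x=7: ŷ = -2 + 2.2·7 = 13.4; r = 14.2 − 13.4 = 0.8
x=9: ŷ = -2 + 2.2·9 = 17.8; r = 16.9 − 17.8 = -0.9
x=11: ŷ = -2 + 2.2·11 = 22.2; r = 22.4 − 22.2 = 0.2
x=17: ŷ = -2 + 2.2·17 = 35.4; r = 36.6 − 35.4 = 1.2
x=27: ŷ = -2 + 2.2·27 = 57.4; r = 57 − 57.4 = -0.4
SSE = 5.29 + 4.84 + 1 + 0.64 + 0.81 + 0.04 + 1.44 + 0.16 = 14.22
s = √(14.22/6) = √2.37 ≈ 1.54

s = 1.54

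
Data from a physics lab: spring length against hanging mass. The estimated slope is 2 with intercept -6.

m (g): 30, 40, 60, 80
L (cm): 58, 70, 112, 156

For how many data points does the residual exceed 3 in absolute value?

m=30: ŷ = -6 + 2·30 = 54; e = 58 − 54 = 4
m=40: ŷ = -6 + 2·40 = 74; e = 70 − 74 = -4
m=60: ŷ = -6 + 2·60 = 114; e = 112 − 114 = -2
m=80: ŷ = -6 + 2·80 = 154; e = 156 − 154 = 2
|e| > 3: m=30 (|e|=4), m=40 (|e|=4) → 2

2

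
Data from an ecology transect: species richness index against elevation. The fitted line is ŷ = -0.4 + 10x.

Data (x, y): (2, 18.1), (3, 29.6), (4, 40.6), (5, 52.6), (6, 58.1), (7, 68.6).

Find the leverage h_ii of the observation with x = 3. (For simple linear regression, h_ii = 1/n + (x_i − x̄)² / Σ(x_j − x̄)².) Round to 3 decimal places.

h = 0.295

x̄ = (2 + 3 + 4 + 5 + 6 + 7)/6 = 4.5
Σ(x − x̄)² = 6.25 + 2.25 + 0.25 + 0.25 + 2.25 + 6.25 = 17.5
h = 1/6 + (-1.5)²/17.5 = 0.166667 + 0.128571 = 0.295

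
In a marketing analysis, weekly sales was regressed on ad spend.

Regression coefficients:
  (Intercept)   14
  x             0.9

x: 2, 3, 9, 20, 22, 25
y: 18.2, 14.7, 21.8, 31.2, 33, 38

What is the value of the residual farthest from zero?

x=2: ŷ = 14 + 0.9·2 = 15.8; e = 18.2 − 15.8 = 2.4
x=3: ŷ = 14 + 0.9·3 = 16.7; e = 14.7 − 16.7 = -2
x=9: ŷ = 14 + 0.9·9 = 22.1; e = 21.8 − 22.1 = -0.3
x=20: ŷ = 14 + 0.9·20 = 32; e = 31.2 − 32 = -0.8
x=22: ŷ = 14 + 0.9·22 = 33.8; e = 33 − 33.8 = -0.8
x=25: ŷ = 14 + 0.9·25 = 36.5; e = 38 − 36.5 = 1.5
Largest |e| is 2.4 at x = 2, residual 2.4.

e = 2.4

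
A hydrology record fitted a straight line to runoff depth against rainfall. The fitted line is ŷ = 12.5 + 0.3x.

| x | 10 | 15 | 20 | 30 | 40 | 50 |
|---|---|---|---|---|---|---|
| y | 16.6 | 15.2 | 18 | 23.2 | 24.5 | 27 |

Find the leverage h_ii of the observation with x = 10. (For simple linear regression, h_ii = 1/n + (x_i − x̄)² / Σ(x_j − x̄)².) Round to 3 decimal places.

h = 0.425

x̄ = (10 + 15 + 20 + 30 + 40 + 50)/6 = 27.5
Σ(x − x̄)² = 306.25 + 156.25 + 56.25 + 6.25 + 156.25 + 506.25 = 1187.5
h = 1/6 + (-17.5)²/1187.5 = 0.166667 + 0.257895 = 0.425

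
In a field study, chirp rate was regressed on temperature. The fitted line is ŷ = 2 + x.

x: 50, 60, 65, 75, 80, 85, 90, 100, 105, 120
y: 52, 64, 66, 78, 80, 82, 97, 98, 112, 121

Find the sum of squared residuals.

SSE = 102

x=50: ŷ = 2 + 50 = 52; e = 52 − 52 = 0
x=60: ŷ = 2 + 60 = 62; e = 64 − 62 = 2
x=65: ŷ = 2 + 65 = 67; e = 66 − 67 = -1
x=75: ŷ = 2 + 75 = 77; e = 78 − 77 = 1
x=80: ŷ = 2 + 80 = 82; e = 80 − 82 = -2
x=85: ŷ = 2 + 85 = 87; e = 82 − 87 = -5
x=90: ŷ = 2 + 90 = 92; e = 97 − 92 = 5
x=100: ŷ = 2 + 100 = 102; e = 98 − 102 = -4
x=105: ŷ = 2 + 105 = 107; e = 112 − 107 = 5
x=120: ŷ = 2 + 120 = 122; e = 121 − 122 = -1
SSE = 0 + 4 + 1 + 1 + 4 + 25 + 25 + 16 + 25 + 1 = 102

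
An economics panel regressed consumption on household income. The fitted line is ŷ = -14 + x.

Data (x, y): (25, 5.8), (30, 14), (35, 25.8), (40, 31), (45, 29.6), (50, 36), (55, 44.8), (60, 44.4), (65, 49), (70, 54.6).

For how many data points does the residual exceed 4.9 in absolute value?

2

x=25: ŷ = -14 + 25 = 11; r = 5.8 − 11 = -5.2
x=30: ŷ = -14 + 30 = 16; r = 14 − 16 = -2
x=35: ŷ = -14 + 35 = 21; r = 25.8 − 21 = 4.8
x=40: ŷ = -14 + 40 = 26; r = 31 − 26 = 5
x=45: ŷ = -14 + 45 = 31; r = 29.6 − 31 = -1.4
x=50: ŷ = -14 + 50 = 36; r = 36 − 36 = 0
x=55: ŷ = -14 + 55 = 41; r = 44.8 − 41 = 3.8
x=60: ŷ = -14 + 60 = 46; r = 44.4 − 46 = -1.6
x=65: ŷ = -14 + 65 = 51; r = 49 − 51 = -2
x=70: ŷ = -14 + 70 = 56; r = 54.6 − 56 = -1.4
|r| > 4.9: x=25 (|r|=5.2), x=40 (|r|=5) → 2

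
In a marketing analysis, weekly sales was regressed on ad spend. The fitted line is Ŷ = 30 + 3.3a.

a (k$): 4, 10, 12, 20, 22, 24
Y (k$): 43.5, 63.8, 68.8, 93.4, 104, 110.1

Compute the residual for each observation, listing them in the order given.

0.3, 0.8, -0.8, -2.6, 1.4, 0.9

a=4: Ŷ = 30 + 3.3·4 = 43.2; e = 43.5 − 43.2 = 0.3
a=10: Ŷ = 30 + 3.3·10 = 63; e = 63.8 − 63 = 0.8
a=12: Ŷ = 30 + 3.3·12 = 69.6; e = 68.8 − 69.6 = -0.8
a=20: Ŷ = 30 + 3.3·20 = 96; e = 93.4 − 96 = -2.6
a=22: Ŷ = 30 + 3.3·22 = 102.6; e = 104 − 102.6 = 1.4
a=24: Ŷ = 30 + 3.3·24 = 109.2; e = 110.1 − 109.2 = 0.9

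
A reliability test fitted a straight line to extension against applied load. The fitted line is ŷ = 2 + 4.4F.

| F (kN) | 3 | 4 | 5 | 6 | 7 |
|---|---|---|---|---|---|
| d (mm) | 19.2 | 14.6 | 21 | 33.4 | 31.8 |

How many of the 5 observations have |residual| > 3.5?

3

F=3: ŷ = 2 + 4.4·3 = 15.2; r = 19.2 − 15.2 = 4
F=4: ŷ = 2 + 4.4·4 = 19.6; r = 14.6 − 19.6 = -5
F=5: ŷ = 2 + 4.4·5 = 24; r = 21 − 24 = -3
F=6: ŷ = 2 + 4.4·6 = 28.4; r = 33.4 − 28.4 = 5
F=7: ŷ = 2 + 4.4·7 = 32.8; r = 31.8 − 32.8 = -1
|r| > 3.5: F=3 (|r|=4), F=4 (|r|=5), F=6 (|r|=5) → 3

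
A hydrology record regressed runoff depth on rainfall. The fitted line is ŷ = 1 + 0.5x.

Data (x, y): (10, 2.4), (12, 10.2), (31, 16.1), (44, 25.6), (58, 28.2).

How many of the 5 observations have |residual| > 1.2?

x=10: ŷ = 1 + 0.5·10 = 6; r = 2.4 − 6 = -3.6
x=12: ŷ = 1 + 0.5·12 = 7; r = 10.2 − 7 = 3.2
x=31: ŷ = 1 + 0.5·31 = 16.5; r = 16.1 − 16.5 = -0.4
x=44: ŷ = 1 + 0.5·44 = 23; r = 25.6 − 23 = 2.6
x=58: ŷ = 1 + 0.5·58 = 30; r = 28.2 − 30 = -1.8
|r| > 1.2: x=10 (|r|=3.6), x=12 (|r|=3.2), x=44 (|r|=2.6), x=58 (|r|=1.8) → 4

4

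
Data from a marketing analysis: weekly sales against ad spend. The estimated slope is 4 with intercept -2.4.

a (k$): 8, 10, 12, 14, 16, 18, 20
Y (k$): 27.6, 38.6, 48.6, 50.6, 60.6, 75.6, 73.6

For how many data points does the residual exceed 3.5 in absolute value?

2

a=8: Ŷ = -2.4 + 4·8 = 29.6; e = 27.6 − 29.6 = -2
a=10: Ŷ = -2.4 + 4·10 = 37.6; e = 38.6 − 37.6 = 1
a=12: Ŷ = -2.4 + 4·12 = 45.6; e = 48.6 − 45.6 = 3
a=14: Ŷ = -2.4 + 4·14 = 53.6; e = 50.6 − 53.6 = -3
a=16: Ŷ = -2.4 + 4·16 = 61.6; e = 60.6 − 61.6 = -1
a=18: Ŷ = -2.4 + 4·18 = 69.6; e = 75.6 − 69.6 = 6
a=20: Ŷ = -2.4 + 4·20 = 77.6; e = 73.6 − 77.6 = -4
|e| > 3.5: a=18 (|e|=6), a=20 (|e|=4) → 2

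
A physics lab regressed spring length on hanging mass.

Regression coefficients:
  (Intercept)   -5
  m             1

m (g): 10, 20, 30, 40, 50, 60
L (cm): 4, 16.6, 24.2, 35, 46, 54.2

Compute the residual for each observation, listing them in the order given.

-1, 1.6, -0.8, 0, 1, -0.8

m=10: ŷ = -5 + 10 = 5; r = 4 − 5 = -1
m=20: ŷ = -5 + 20 = 15; r = 16.6 − 15 = 1.6
m=30: ŷ = -5 + 30 = 25; r = 24.2 − 25 = -0.8
m=40: ŷ = -5 + 40 = 35; r = 35 − 35 = 0
m=50: ŷ = -5 + 50 = 45; r = 46 − 45 = 1
m=60: ŷ = -5 + 60 = 55; r = 54.2 − 55 = -0.8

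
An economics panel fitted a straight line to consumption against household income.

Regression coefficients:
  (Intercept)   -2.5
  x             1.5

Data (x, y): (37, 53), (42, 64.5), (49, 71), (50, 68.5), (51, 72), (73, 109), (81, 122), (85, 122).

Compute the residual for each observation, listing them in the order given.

x=37: ŷ = -2.5 + 1.5·37 = 53; e = 53 − 53 = 0
x=42: ŷ = -2.5 + 1.5·42 = 60.5; e = 64.5 − 60.5 = 4
x=49: ŷ = -2.5 + 1.5·49 = 71; e = 71 − 71 = 0
x=50: ŷ = -2.5 + 1.5·50 = 72.5; e = 68.5 − 72.5 = -4
x=51: ŷ = -2.5 + 1.5·51 = 74; e = 72 − 74 = -2
x=73: ŷ = -2.5 + 1.5·73 = 107; e = 109 − 107 = 2
x=81: ŷ = -2.5 + 1.5·81 = 119; e = 122 − 119 = 3
x=85: ŷ = -2.5 + 1.5·85 = 125; e = 122 − 125 = -3

0, 4, 0, -4, -2, 2, 3, -3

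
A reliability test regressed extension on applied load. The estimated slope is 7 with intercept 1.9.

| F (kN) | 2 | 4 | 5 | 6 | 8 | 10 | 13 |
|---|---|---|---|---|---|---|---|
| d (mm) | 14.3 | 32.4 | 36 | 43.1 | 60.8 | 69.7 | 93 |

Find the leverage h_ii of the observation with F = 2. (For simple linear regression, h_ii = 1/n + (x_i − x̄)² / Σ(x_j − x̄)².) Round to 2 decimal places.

h = 0.42

F̄ = (2 + 4 + 5 + 6 + 8 + 10 + 13)/7 = 6.85714
Σ(F − F̄)² = 23.5918 + 8.16327 + 3.44898 + 0.734694 + 1.30612 + 9.87755 + 37.7347 = 84.8571
h = 1/7 + (-4.85714)²/84.8571 = 0.142857 + 0.278018 = 0.42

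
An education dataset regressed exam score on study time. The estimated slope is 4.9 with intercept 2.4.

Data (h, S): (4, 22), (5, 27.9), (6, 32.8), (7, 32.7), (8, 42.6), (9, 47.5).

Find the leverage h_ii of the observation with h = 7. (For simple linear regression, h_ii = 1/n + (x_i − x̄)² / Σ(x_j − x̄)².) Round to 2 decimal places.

h̄ = (4 + 5 + 6 + 7 + 8 + 9)/6 = 6.5
Σ(h − h̄)² = 6.25 + 2.25 + 0.25 + 0.25 + 2.25 + 6.25 = 17.5
h = 1/6 + (0.5)²/17.5 = 0.166667 + 0.0142857 = 0.18

h = 0.18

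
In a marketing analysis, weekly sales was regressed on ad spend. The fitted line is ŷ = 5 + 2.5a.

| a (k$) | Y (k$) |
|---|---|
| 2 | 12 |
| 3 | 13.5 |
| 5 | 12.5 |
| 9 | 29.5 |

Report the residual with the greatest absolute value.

a=2: ŷ = 5 + 2.5·2 = 10; e = 12 − 10 = 2
a=3: ŷ = 5 + 2.5·3 = 12.5; e = 13.5 − 12.5 = 1
a=5: ŷ = 5 + 2.5·5 = 17.5; e = 12.5 − 17.5 = -5
a=9: ŷ = 5 + 2.5·9 = 27.5; e = 29.5 − 27.5 = 2
Largest |e| is 5 at a = 5, residual -5.

e = -5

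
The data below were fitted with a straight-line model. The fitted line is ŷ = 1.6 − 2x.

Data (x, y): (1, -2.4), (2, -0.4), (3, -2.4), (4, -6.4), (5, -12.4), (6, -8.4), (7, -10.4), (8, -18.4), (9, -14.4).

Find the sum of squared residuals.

SSE = 56

x=1: ŷ = 1.6 − 2·1 = -0.4; r = -2.4 − (-0.4) = -2
x=2: ŷ = 1.6 − 2·2 = -2.4; r = -0.4 − (-2.4) = 2
x=3: ŷ = 1.6 − 2·3 = -4.4; r = -2.4 − (-4.4) = 2
x=4: ŷ = 1.6 − 2·4 = -6.4; r = -6.4 − (-6.4) = 0
x=5: ŷ = 1.6 − 2·5 = -8.4; r = -12.4 − (-8.4) = -4
x=6: ŷ = 1.6 − 2·6 = -10.4; r = -8.4 − (-10.4) = 2
x=7: ŷ = 1.6 − 2·7 = -12.4; r = -10.4 − (-12.4) = 2
x=8: ŷ = 1.6 − 2·8 = -14.4; r = -18.4 − (-14.4) = -4
x=9: ŷ = 1.6 − 2·9 = -16.4; r = -14.4 − (-16.4) = 2
SSE = 4 + 4 + 4 + 0 + 16 + 4 + 4 + 16 + 4 = 56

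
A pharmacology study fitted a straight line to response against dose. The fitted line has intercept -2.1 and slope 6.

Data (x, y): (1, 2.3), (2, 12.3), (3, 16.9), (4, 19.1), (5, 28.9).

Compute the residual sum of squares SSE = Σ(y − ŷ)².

SSE = 18.16

x=1: ŷ = -2.1 + 6·1 = 3.9; e = 2.3 − 3.9 = -1.6
x=2: ŷ = -2.1 + 6·2 = 9.9; e = 12.3 − 9.9 = 2.4
x=3: ŷ = -2.1 + 6·3 = 15.9; e = 16.9 − 15.9 = 1
x=4: ŷ = -2.1 + 6·4 = 21.9; e = 19.1 − 21.9 = -2.8
x=5: ŷ = -2.1 + 6·5 = 27.9; e = 28.9 − 27.9 = 1
SSE = 2.56 + 5.76 + 1 + 7.84 + 1 = 18.16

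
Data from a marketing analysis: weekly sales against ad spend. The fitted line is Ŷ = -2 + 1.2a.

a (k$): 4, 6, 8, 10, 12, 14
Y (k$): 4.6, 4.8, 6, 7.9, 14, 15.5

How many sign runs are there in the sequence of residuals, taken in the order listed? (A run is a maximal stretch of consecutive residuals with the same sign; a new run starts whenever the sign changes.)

a=4: Ŷ = -2 + 1.2·4 = 2.8; e = 4.6 − 2.8 = 1.8
a=6: Ŷ = -2 + 1.2·6 = 5.2; e = 4.8 − 5.2 = -0.4
a=8: Ŷ = -2 + 1.2·8 = 7.6; e = 6 − 7.6 = -1.6
a=10: Ŷ = -2 + 1.2·10 = 10; e = 7.9 − 10 = -2.1
a=12: Ŷ = -2 + 1.2·12 = 12.4; e = 14 − 12.4 = 1.6
a=14: Ŷ = -2 + 1.2·14 = 14.8; e = 15.5 − 14.8 = 0.7
Signs: + − − − + +
Runs: +×1, −×3, +×2 → 3

3 runs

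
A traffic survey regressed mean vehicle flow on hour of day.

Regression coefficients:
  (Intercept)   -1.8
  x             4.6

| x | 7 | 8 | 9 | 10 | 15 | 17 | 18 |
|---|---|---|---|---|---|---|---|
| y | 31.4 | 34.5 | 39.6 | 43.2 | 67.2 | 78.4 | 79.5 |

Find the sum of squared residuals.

SSE = 8.5

x=7: ŷ = -1.8 + 4.6·7 = 30.4; r = 31.4 − 30.4 = 1
x=8: ŷ = -1.8 + 4.6·8 = 35; r = 34.5 − 35 = -0.5
x=9: ŷ = -1.8 + 4.6·9 = 39.6; r = 39.6 − 39.6 = 0
x=10: ŷ = -1.8 + 4.6·10 = 44.2; r = 43.2 − 44.2 = -1
x=15: ŷ = -1.8 + 4.6·15 = 67.2; r = 67.2 − 67.2 = 0
x=17: ŷ = -1.8 + 4.6·17 = 76.4; r = 78.4 − 76.4 = 2
x=18: ŷ = -1.8 + 4.6·18 = 81; r = 79.5 − 81 = -1.5
SSE = 1 + 0.25 + 0 + 1 + 0 + 4 + 2.25 = 8.5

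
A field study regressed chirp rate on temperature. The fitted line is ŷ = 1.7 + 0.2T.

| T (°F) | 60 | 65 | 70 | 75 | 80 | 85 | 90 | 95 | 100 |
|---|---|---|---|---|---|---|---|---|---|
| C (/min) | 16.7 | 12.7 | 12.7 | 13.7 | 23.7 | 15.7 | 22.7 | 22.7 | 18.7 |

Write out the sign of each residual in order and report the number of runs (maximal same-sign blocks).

6 runs

T=60: ŷ = 1.7 + 0.2·60 = 13.7; e = 16.7 − 13.7 = 3
T=65: ŷ = 1.7 + 0.2·65 = 14.7; e = 12.7 − 14.7 = -2
T=70: ŷ = 1.7 + 0.2·70 = 15.7; e = 12.7 − 15.7 = -3
T=75: ŷ = 1.7 + 0.2·75 = 16.7; e = 13.7 − 16.7 = -3
T=80: ŷ = 1.7 + 0.2·80 = 17.7; e = 23.7 − 17.7 = 6
T=85: ŷ = 1.7 + 0.2·85 = 18.7; e = 15.7 − 18.7 = -3
T=90: ŷ = 1.7 + 0.2·90 = 19.7; e = 22.7 − 19.7 = 3
T=95: ŷ = 1.7 + 0.2·95 = 20.7; e = 22.7 − 20.7 = 2
T=100: ŷ = 1.7 + 0.2·100 = 21.7; e = 18.7 − 21.7 = -3
Signs: + − − − + − + + −
Runs: +×1, −×3, +×1, −×1, +×2, −×1 → 6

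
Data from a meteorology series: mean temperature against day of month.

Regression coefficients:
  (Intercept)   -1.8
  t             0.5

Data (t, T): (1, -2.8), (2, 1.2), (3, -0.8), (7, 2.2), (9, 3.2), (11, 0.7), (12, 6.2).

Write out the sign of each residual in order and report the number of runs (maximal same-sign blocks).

t=1: ŷ = -1.8 + 0.5·1 = -1.3; r = -2.8 − (-1.3) = -1.5
t=2: ŷ = -1.8 + 0.5·2 = -0.8; r = 1.2 − (-0.8) = 2
t=3: ŷ = -1.8 + 0.5·3 = -0.3; r = -0.8 − (-0.3) = -0.5
t=7: ŷ = -1.8 + 0.5·7 = 1.7; r = 2.2 − 1.7 = 0.5
t=9: ŷ = -1.8 + 0.5·9 = 2.7; r = 3.2 − 2.7 = 0.5
t=11: ŷ = -1.8 + 0.5·11 = 3.7; r = 0.7 − 3.7 = -3
t=12: ŷ = -1.8 + 0.5·12 = 4.2; r = 6.2 − 4.2 = 2
Signs: − + − + + − +
Runs: −×1, +×1, −×1, +×2, −×1, +×1 → 6

6 runs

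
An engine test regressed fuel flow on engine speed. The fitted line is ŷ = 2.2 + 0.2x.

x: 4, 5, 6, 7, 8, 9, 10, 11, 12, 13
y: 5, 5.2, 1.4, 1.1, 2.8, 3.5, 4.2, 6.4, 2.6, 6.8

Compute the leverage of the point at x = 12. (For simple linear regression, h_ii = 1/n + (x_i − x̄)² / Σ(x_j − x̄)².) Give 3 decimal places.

x̄ = (4 + 5 + 6 + 7 + 8 + 9 + 10 + 11 + 12 + 13)/10 = 8.5
Σ(x − x̄)² = 20.25 + 12.25 + 6.25 + 2.25 + 0.25 + 0.25 + 2.25 + 6.25 + 12.25 + 20.25 = 82.5
h = 1/10 + (3.5)²/82.5 = 0.1 + 0.148485 = 0.248

h = 0.248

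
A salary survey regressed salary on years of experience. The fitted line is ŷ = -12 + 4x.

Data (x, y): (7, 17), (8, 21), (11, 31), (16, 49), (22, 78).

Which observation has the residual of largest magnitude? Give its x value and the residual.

x=7: ŷ = -12 + 4·7 = 16; r = 17 − 16 = 1
x=8: ŷ = -12 + 4·8 = 20; r = 21 − 20 = 1
x=11: ŷ = -12 + 4·11 = 32; r = 31 − 32 = -1
x=16: ŷ = -12 + 4·16 = 52; r = 49 − 52 = -3
x=22: ŷ = -12 + 4·22 = 76; r = 78 − 76 = 2
Largest |r| is 3 at x = 16, residual -3.

x = 16, r = -3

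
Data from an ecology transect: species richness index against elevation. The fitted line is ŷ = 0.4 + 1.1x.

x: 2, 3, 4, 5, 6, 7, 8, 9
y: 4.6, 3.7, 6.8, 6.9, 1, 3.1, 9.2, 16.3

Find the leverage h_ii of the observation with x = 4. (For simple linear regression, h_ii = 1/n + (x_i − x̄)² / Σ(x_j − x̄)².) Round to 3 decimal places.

x̄ = (2 + 3 + 4 + 5 + 6 + 7 + 8 + 9)/8 = 5.5
Σ(x − x̄)² = 12.25 + 6.25 + 2.25 + 0.25 + 0.25 + 2.25 + 6.25 + 12.25 = 42
h = 1/8 + (-1.5)²/42 = 0.125 + 0.0535714 = 0.179

h = 0.179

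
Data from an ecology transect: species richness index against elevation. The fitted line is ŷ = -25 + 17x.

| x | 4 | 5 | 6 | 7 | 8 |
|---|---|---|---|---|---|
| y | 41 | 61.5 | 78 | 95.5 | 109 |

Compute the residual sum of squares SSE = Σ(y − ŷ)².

SSE = 13.5

x=4: ŷ = -25 + 17·4 = 43; e = 41 − 43 = -2
x=5: ŷ = -25 + 17·5 = 60; e = 61.5 − 60 = 1.5
x=6: ŷ = -25 + 17·6 = 77; e = 78 − 77 = 1
x=7: ŷ = -25 + 17·7 = 94; e = 95.5 − 94 = 1.5
x=8: ŷ = -25 + 17·8 = 111; e = 109 − 111 = -2
SSE = 4 + 2.25 + 1 + 2.25 + 4 = 13.5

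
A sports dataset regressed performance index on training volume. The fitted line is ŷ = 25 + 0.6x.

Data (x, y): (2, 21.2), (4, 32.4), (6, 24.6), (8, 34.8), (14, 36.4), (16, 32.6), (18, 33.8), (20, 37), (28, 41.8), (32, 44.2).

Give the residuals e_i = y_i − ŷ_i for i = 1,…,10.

x=2: ŷ = 25 + 0.6·2 = 26.2; e = 21.2 − 26.2 = -5
x=4: ŷ = 25 + 0.6·4 = 27.4; e = 32.4 − 27.4 = 5
x=6: ŷ = 25 + 0.6·6 = 28.6; e = 24.6 − 28.6 = -4
x=8: ŷ = 25 + 0.6·8 = 29.8; e = 34.8 − 29.8 = 5
x=14: ŷ = 25 + 0.6·14 = 33.4; e = 36.4 − 33.4 = 3
x=16: ŷ = 25 + 0.6·16 = 34.6; e = 32.6 − 34.6 = -2
x=18: ŷ = 25 + 0.6·18 = 35.8; e = 33.8 − 35.8 = -2
x=20: ŷ = 25 + 0.6·20 = 37; e = 37 − 37 = 0
x=28: ŷ = 25 + 0.6·28 = 41.8; e = 41.8 − 41.8 = 0
x=32: ŷ = 25 + 0.6·32 = 44.2; e = 44.2 − 44.2 = 0

-5, 5, -4, 5, 3, -2, -2, 0, 0, 0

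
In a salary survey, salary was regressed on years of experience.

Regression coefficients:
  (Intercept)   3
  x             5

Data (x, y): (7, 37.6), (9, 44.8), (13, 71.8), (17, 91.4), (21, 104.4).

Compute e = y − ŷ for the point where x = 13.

e = 3.8

ŷ = 3 + 5·13 = 68
e = 71.8 − 68 = 3.8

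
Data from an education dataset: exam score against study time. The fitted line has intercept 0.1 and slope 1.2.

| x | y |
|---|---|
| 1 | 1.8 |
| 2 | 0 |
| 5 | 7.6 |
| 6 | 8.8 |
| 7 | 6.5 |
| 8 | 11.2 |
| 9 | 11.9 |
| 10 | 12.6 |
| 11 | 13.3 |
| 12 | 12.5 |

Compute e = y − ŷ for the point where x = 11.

ŷ = 0.1 + 1.2·11 = 13.3
e = 13.3 − 13.3 = 0

e = 0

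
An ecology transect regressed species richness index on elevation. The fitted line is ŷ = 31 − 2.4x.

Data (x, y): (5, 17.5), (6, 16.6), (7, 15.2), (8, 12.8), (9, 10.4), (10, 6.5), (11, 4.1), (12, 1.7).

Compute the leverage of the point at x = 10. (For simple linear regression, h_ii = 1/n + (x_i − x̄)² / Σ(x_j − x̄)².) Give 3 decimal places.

x̄ = (5 + 6 + 7 + 8 + 9 + 10 + 11 + 12)/8 = 8.5
Σ(x − x̄)² = 12.25 + 6.25 + 2.25 + 0.25 + 0.25 + 2.25 + 6.25 + 12.25 = 42
h = 1/8 + (1.5)²/42 = 0.125 + 0.0535714 = 0.179

h = 0.179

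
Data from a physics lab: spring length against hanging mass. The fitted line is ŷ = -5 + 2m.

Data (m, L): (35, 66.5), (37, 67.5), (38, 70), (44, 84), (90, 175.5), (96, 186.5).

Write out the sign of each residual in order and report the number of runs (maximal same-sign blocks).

4 runs

m=35: ŷ = -5 + 2·35 = 65; e = 66.5 − 65 = 1.5
m=37: ŷ = -5 + 2·37 = 69; e = 67.5 − 69 = -1.5
m=38: ŷ = -5 + 2·38 = 71; e = 70 − 71 = -1
m=44: ŷ = -5 + 2·44 = 83; e = 84 − 83 = 1
m=90: ŷ = -5 + 2·90 = 175; e = 175.5 − 175 = 0.5
m=96: ŷ = -5 + 2·96 = 187; e = 186.5 − 187 = -0.5
Signs: + − − + + −
Runs: +×1, −×2, +×2, −×1 → 4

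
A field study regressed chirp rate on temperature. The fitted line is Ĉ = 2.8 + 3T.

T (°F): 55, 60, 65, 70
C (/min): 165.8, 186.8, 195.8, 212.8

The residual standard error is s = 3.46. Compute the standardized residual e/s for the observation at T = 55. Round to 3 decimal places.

-0.578

Ĉ = 2.8 + 3·55 = 167.8
e = 165.8 − 167.8 = -2
e/s = -2 / 3.46 = -0.578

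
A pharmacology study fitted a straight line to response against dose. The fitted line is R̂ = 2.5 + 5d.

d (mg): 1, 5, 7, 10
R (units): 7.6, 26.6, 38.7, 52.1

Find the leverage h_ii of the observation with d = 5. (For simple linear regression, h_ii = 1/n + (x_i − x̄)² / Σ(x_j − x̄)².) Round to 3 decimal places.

d̄ = (1 + 5 + 7 + 10)/4 = 5.75
Σ(d − d̄)² = 22.5625 + 0.5625 + 1.5625 + 18.0625 = 42.75
h = 1/4 + (-0.75)²/42.75 = 0.25 + 0.0131579 = 0.263

h = 0.263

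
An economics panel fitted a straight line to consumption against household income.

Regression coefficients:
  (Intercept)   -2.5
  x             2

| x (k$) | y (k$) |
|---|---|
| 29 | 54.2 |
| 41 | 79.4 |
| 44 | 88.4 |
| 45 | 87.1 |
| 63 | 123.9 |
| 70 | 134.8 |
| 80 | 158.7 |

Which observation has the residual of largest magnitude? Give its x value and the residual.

x=29: ŷ = -2.5 + 2·29 = 55.5; e = 54.2 − 55.5 = -1.3
x=41: ŷ = -2.5 + 2·41 = 79.5; e = 79.4 − 79.5 = -0.1
x=44: ŷ = -2.5 + 2·44 = 85.5; e = 88.4 − 85.5 = 2.9
x=45: ŷ = -2.5 + 2·45 = 87.5; e = 87.1 − 87.5 = -0.4
x=63: ŷ = -2.5 + 2·63 = 123.5; e = 123.9 − 123.5 = 0.4
x=70: ŷ = -2.5 + 2·70 = 137.5; e = 134.8 − 137.5 = -2.7
x=80: ŷ = -2.5 + 2·80 = 157.5; e = 158.7 − 157.5 = 1.2
Largest |e| is 2.9 at x = 44, residual 2.9.

x = 44, e = 2.9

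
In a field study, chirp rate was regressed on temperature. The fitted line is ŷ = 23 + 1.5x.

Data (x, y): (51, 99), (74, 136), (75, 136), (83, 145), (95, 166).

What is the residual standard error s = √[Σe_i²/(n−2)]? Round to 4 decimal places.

x=51: ŷ = 23 + 1.5·51 = 99.5; e = 99 − 99.5 = -0.5
x=74: ŷ = 23 + 1.5·74 = 134; e = 136 − 134 = 2
x=75: ŷ = 23 + 1.5·75 = 135.5; e = 136 − 135.5 = 0.5
x=83: ŷ = 23 + 1.5·83 = 147.5; e = 145 − 147.5 = -2.5
x=95: ŷ = 23 + 1.5·95 = 165.5; e = 166 − 165.5 = 0.5
SSE = 0.25 + 4 + 0.25 + 6.25 + 0.25 = 11
s = √(11/3) = √3.66667 ≈ 1.9149

s = 1.9149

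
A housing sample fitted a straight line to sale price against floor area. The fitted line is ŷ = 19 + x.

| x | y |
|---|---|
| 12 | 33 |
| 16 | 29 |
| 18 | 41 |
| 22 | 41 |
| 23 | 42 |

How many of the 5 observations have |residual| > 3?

x=12: ŷ = 19 + 12 = 31; r = 33 − 31 = 2
x=16: ŷ = 19 + 16 = 35; r = 29 − 35 = -6
x=18: ŷ = 19 + 18 = 37; r = 41 − 37 = 4
x=22: ŷ = 19 + 22 = 41; r = 41 − 41 = 0
x=23: ŷ = 19 + 23 = 42; r = 42 − 42 = 0
|r| > 3: x=16 (|r|=6), x=18 (|r|=4) → 2

2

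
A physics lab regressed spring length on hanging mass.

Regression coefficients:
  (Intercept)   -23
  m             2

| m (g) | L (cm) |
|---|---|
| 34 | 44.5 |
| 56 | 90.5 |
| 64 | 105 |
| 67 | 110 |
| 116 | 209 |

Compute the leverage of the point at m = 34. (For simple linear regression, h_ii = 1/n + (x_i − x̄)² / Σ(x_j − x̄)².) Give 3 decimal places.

m̄ = (34 + 56 + 64 + 67 + 116)/5 = 67.4
Σ(m − m̄)² = 1115.56 + 129.96 + 11.56 + 0.16 + 2361.96 = 3619.2
h = 1/5 + (-33.4)²/3619.2 = 0.2 + 0.308234 = 0.508

h = 0.508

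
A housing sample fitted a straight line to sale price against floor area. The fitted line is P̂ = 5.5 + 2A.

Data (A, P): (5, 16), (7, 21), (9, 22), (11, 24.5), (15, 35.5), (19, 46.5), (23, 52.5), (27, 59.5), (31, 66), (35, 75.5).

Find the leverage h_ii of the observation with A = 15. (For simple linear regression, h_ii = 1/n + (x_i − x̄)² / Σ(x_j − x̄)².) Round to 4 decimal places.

h = 0.1103

Ā = (5 + 7 + 9 + 11 + 15 + 19 + 23 + 27 + 31 + 35)/10 = 18.2
Σ(A − Ā)² = 174.24 + 125.44 + 84.64 + 51.84 + 10.24 + 0.64 + 23.04 + 77.44 + 163.84 + 282.24 = 993.6
h = 1/10 + (-3.2)²/993.6 = 0.1 + 0.010306 = 0.1103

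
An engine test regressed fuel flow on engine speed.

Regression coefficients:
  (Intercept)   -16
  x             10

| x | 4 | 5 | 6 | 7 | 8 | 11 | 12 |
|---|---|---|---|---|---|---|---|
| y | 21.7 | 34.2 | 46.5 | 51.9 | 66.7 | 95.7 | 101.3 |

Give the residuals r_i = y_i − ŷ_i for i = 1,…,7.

x=4: ŷ = -16 + 10·4 = 24; r = 21.7 − 24 = -2.3
x=5: ŷ = -16 + 10·5 = 34; r = 34.2 − 34 = 0.2
x=6: ŷ = -16 + 10·6 = 44; r = 46.5 − 44 = 2.5
x=7: ŷ = -16 + 10·7 = 54; r = 51.9 − 54 = -2.1
x=8: ŷ = -16 + 10·8 = 64; r = 66.7 − 64 = 2.7
x=11: ŷ = -16 + 10·11 = 94; r = 95.7 − 94 = 1.7
x=12: ŷ = -16 + 10·12 = 104; r = 101.3 − 104 = -2.7

-2.3, 0.2, 2.5, -2.1, 2.7, 1.7, -2.7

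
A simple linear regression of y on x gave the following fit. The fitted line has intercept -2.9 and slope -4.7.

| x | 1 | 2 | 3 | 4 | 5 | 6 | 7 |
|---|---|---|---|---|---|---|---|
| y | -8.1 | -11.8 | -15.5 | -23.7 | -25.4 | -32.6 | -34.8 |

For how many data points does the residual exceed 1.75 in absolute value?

x=1: ŷ = -2.9 − 4.7·1 = -7.6; r = -8.1 − (-7.6) = -0.5
x=2: ŷ = -2.9 − 4.7·2 = -12.3; r = -11.8 − (-12.3) = 0.5
x=3: ŷ = -2.9 − 4.7·3 = -17; r = -15.5 − (-17) = 1.5
x=4: ŷ = -2.9 − 4.7·4 = -21.7; r = -23.7 − (-21.7) = -2
x=5: ŷ = -2.9 − 4.7·5 = -26.4; r = -25.4 − (-26.4) = 1
x=6: ŷ = -2.9 − 4.7·6 = -31.1; r = -32.6 − (-31.1) = -1.5
x=7: ŷ = -2.9 − 4.7·7 = -35.8; r = -34.8 − (-35.8) = 1
|r| > 1.75: x=4 (|r|=2) → 1

1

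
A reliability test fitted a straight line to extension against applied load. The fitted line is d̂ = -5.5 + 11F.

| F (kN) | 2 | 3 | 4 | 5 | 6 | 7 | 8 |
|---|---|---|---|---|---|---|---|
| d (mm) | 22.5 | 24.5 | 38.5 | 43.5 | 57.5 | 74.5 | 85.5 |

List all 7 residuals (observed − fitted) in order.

6, -3, 0, -6, -3, 3, 3

F=2: d̂ = -5.5 + 11·2 = 16.5; e = 22.5 − 16.5 = 6
F=3: d̂ = -5.5 + 11·3 = 27.5; e = 24.5 − 27.5 = -3
F=4: d̂ = -5.5 + 11·4 = 38.5; e = 38.5 − 38.5 = 0
F=5: d̂ = -5.5 + 11·5 = 49.5; e = 43.5 − 49.5 = -6
F=6: d̂ = -5.5 + 11·6 = 60.5; e = 57.5 − 60.5 = -3
F=7: d̂ = -5.5 + 11·7 = 71.5; e = 74.5 − 71.5 = 3
F=8: d̂ = -5.5 + 11·8 = 82.5; e = 85.5 − 82.5 = 3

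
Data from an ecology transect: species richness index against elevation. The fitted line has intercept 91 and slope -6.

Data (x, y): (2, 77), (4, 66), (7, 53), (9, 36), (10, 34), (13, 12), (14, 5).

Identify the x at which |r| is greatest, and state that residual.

x=2: ŷ = 91 − 6·2 = 79; r = 77 − 79 = -2
x=4: ŷ = 91 − 6·4 = 67; r = 66 − 67 = -1
x=7: ŷ = 91 − 6·7 = 49; r = 53 − 49 = 4
x=9: ŷ = 91 − 6·9 = 37; r = 36 − 37 = -1
x=10: ŷ = 91 − 6·10 = 31; r = 34 − 31 = 3
x=13: ŷ = 91 − 6·13 = 13; r = 12 − 13 = -1
x=14: ŷ = 91 − 6·14 = 7; r = 5 − 7 = -2
Largest |r| is 4 at x = 7, residual 4.

x = 7, r = 4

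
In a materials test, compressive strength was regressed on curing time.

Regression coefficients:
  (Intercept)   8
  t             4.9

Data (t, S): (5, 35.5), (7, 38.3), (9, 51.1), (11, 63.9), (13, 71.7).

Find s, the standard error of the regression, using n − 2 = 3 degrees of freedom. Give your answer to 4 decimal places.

t=5: ŷ = 8 + 4.9·5 = 32.5; r = 35.5 − 32.5 = 3
t=7: ŷ = 8 + 4.9·7 = 42.3; r = 38.3 − 42.3 = -4
t=9: ŷ = 8 + 4.9·9 = 52.1; r = 51.1 − 52.1 = -1
t=11: ŷ = 8 + 4.9·11 = 61.9; r = 63.9 − 61.9 = 2
t=13: ŷ = 8 + 4.9·13 = 71.7; r = 71.7 − 71.7 = 0
SSE = 9 + 16 + 1 + 4 + 0 = 30
s = √(30/3) = √10 ≈ 3.1623

s = 3.1623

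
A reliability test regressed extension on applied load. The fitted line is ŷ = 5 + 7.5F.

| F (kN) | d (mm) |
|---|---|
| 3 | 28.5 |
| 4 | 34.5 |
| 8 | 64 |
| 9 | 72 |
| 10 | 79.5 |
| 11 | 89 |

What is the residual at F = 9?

r = -0.5

ŷ = 5 + 7.5·9 = 72.5
r = 72 − 72.5 = -0.5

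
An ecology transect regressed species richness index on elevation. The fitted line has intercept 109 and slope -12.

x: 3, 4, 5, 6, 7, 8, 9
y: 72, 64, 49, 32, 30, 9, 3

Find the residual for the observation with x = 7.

r = 5

ŷ = 109 − 12·7 = 25
r = 30 − 25 = 5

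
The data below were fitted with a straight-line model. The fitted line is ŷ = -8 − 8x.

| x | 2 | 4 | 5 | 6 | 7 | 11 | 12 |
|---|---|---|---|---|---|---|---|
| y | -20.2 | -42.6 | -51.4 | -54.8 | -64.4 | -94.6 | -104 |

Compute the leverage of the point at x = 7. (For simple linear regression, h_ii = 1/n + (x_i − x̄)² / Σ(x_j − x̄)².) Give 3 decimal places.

x̄ = (2 + 4 + 5 + 6 + 7 + 11 + 12)/7 = 6.71429
Σ(x − x̄)² = 22.2245 + 7.36735 + 2.93878 + 0.510204 + 0.0816327 + 18.3673 + 27.9388 = 79.4286
h = 1/7 + (0.285714)²/79.4286 = 0.142857 + 0.00102775 = 0.144

h = 0.144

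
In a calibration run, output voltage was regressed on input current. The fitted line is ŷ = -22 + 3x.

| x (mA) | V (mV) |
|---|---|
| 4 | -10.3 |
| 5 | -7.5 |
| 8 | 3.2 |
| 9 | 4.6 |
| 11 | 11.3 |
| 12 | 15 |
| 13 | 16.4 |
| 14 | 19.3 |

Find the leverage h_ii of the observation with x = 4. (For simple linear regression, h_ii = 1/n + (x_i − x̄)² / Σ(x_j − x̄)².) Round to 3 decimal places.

x̄ = (4 + 5 + 8 + 9 + 11 + 12 + 13 + 14)/8 = 9.5
Σ(x − x̄)² = 30.25 + 20.25 + 2.25 + 0.25 + 2.25 + 6.25 + 12.25 + 20.25 = 94
h = 1/8 + (-5.5)²/94 = 0.125 + 0.321809 = 0.447

h = 0.447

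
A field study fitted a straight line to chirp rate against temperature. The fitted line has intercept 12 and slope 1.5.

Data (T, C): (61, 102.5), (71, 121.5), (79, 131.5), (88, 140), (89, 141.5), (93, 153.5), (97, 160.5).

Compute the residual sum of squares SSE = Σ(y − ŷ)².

T=61: ŷ = 12 + 1.5·61 = 103.5; r = 102.5 − 103.5 = -1
T=71: ŷ = 12 + 1.5·71 = 118.5; r = 121.5 − 118.5 = 3
T=79: ŷ = 12 + 1.5·79 = 130.5; r = 131.5 − 130.5 = 1
T=88: ŷ = 12 + 1.5·88 = 144; r = 140 − 144 = -4
T=89: ŷ = 12 + 1.5·89 = 145.5; r = 141.5 − 145.5 = -4
T=93: ŷ = 12 + 1.5·93 = 151.5; r = 153.5 − 151.5 = 2
T=97: ŷ = 12 + 1.5·97 = 157.5; r = 160.5 − 157.5 = 3
SSE = 1 + 9 + 1 + 16 + 16 + 4 + 9 = 56

SSE = 56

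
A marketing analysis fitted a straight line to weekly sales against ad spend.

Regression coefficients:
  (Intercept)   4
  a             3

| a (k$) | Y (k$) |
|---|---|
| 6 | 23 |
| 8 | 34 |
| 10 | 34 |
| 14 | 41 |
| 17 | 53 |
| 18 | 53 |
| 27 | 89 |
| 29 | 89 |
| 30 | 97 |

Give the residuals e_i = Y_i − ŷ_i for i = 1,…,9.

a=6: ŷ = 4 + 3·6 = 22; e = 23 − 22 = 1
a=8: ŷ = 4 + 3·8 = 28; e = 34 − 28 = 6
a=10: ŷ = 4 + 3·10 = 34; e = 34 − 34 = 0
a=14: ŷ = 4 + 3·14 = 46; e = 41 − 46 = -5
a=17: ŷ = 4 + 3·17 = 55; e = 53 − 55 = -2
a=18: ŷ = 4 + 3·18 = 58; e = 53 − 58 = -5
a=27: ŷ = 4 + 3·27 = 85; e = 89 − 85 = 4
a=29: ŷ = 4 + 3·29 = 91; e = 89 − 91 = -2
a=30: ŷ = 4 + 3·30 = 94; e = 97 − 94 = 3

1, 6, 0, -5, -2, -5, 4, -2, 3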